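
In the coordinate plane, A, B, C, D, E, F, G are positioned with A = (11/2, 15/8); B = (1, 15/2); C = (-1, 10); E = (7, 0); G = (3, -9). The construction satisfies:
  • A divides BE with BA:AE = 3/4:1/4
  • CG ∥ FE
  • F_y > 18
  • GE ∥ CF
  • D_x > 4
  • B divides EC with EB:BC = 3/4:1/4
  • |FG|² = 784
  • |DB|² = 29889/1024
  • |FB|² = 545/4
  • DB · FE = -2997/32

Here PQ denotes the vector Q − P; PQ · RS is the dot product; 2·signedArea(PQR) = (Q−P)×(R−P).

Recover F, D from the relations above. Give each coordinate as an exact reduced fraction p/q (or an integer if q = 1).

1. F_x = 3  [CG ∥ FE ∩ GE ∥ CF]
2. F_y = 19  [CG ∥ FE ∩ GE ∥ CF]
   → F = (3, 19)
3. D_x = 35/8  [line -4·x + 19·y + -1435/32 = 0 ∩ |DB|² = 29889/1024]
4. D_y = 105/32  [line -4·x + 19·y + -1435/32 = 0 ∩ |DB|² = 29889/1024]
   → D = (35/8, 105/32)

D = (35/8, 105/32)
F = (3, 19)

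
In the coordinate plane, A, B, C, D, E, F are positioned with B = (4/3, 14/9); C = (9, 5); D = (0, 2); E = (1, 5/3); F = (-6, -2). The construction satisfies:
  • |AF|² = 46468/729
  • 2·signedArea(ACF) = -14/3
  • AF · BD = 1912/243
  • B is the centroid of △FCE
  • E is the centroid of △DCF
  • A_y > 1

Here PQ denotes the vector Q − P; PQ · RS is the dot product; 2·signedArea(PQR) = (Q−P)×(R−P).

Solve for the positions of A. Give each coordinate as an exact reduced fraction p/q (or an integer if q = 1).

1. A_x = 10/9  [2·signedArea(ACF) = -14/3 ∩ AF · BD = 1912/243]
2. A_y = 44/27  [2·signedArea(ACF) = -14/3 ∩ AF · BD = 1912/243]
   → A = (10/9, 44/27)

A = (10/9, 44/27)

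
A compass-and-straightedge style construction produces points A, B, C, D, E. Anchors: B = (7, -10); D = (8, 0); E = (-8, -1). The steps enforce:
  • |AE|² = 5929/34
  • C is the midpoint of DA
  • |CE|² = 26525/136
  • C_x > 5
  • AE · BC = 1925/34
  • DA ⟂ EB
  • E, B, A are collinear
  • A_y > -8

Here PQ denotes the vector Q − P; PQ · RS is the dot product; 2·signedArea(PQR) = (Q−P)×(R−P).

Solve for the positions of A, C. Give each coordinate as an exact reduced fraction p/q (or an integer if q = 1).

1. A_x = 113/34  [E, B, A are collinear ∩ DA ⟂ EB]
2. A_y = -265/34  [E, B, A are collinear ∩ DA ⟂ EB]
   → A = (113/34, -265/34)
3. C_x = 385/68  [C is the midpoint of DA]
4. C_y = -265/68  [C is the midpoint of DA]
   → C = (385/68, -265/68)

A = (113/34, -265/34)
C = (385/68, -265/68)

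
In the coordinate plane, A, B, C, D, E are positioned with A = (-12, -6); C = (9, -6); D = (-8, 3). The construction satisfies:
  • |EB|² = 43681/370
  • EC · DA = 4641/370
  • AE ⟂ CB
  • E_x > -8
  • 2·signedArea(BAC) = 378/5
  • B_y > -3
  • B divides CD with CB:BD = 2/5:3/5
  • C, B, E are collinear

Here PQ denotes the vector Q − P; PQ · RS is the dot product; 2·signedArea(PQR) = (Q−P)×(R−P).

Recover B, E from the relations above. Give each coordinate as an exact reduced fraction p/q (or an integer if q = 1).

B = (11/5, -12/5)
E = (-2739/370, 993/370)

1. B_x = 11/5  [B divides CD with CB:BD = 2/5:3/5]
2. B_y = -12/5  [B divides CD with CB:BD = 2/5:3/5]
   → B = (11/5, -12/5)
3. E_x = -2739/370  [C, B, E are collinear ∩ AE ⟂ CB]
4. E_y = 993/370  [C, B, E are collinear ∩ AE ⟂ CB]
   → E = (-2739/370, 993/370)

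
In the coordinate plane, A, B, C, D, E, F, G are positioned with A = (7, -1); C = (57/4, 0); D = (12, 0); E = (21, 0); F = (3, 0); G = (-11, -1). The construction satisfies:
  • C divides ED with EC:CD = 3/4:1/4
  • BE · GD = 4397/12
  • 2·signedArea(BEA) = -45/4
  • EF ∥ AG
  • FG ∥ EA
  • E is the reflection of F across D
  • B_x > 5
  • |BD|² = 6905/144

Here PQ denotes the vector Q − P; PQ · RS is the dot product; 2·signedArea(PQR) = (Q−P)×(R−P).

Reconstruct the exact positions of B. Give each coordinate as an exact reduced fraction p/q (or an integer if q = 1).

B = (61/12, -1/3)

1. B_x = 61/12  [2·signedArea(BEA) = -45/4 ∩ BE · GD = 4397/12]
2. B_y = -1/3  [2·signedArea(BEA) = -45/4 ∩ BE · GD = 4397/12]
   → B = (61/12, -1/3)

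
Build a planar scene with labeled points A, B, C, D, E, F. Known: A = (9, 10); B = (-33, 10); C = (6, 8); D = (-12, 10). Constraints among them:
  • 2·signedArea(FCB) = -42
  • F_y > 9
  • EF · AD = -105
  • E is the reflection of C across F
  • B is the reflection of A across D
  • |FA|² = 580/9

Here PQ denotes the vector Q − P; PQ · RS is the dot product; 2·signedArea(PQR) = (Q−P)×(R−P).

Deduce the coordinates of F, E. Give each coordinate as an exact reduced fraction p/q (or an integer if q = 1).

E = (-4, 32/3)
F = (1, 28/3)

1. F_x = 1  [line -2·x + -39·y + 366 = 0 ∩ |FA|² = 580/9]
2. F_y = 28/3  [line -2·x + -39·y + 366 = 0 ∩ |FA|² = 580/9]
   → F = (1, 28/3)
3. E_x = -4  [E is the reflection of C across F]
4. E_y = 32/3  [E is the reflection of C across F]
   → E = (-4, 32/3)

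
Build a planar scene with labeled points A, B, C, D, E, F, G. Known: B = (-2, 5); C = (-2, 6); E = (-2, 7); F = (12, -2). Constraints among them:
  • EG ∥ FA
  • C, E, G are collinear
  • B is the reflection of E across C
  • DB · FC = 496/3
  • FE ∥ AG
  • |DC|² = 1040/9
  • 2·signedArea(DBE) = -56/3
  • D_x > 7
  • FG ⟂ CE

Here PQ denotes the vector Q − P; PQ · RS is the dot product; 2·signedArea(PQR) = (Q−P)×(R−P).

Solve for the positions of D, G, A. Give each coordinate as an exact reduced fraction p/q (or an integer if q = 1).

1. D_x = 22/3  [2·signedArea(DBE) = -56/3 ∩ DB · FC = 496/3]
2. D_y = 2/3  [2·signedArea(DBE) = -56/3 ∩ DB · FC = 496/3]
   → D = (22/3, 2/3)
3. G_x = -2  [C, E, G are collinear ∩ FG ⟂ CE]
4. G_y = -2  [C, E, G are collinear ∩ FG ⟂ CE]
   → G = (-2, -2)
5. A_x = 12  [FE ∥ AG ∩ EG ∥ FA]
6. A_y = -11  [FE ∥ AG ∩ EG ∥ FA]
   → A = (12, -11)

A = (12, -11)
D = (22/3, 2/3)
G = (-2, -2)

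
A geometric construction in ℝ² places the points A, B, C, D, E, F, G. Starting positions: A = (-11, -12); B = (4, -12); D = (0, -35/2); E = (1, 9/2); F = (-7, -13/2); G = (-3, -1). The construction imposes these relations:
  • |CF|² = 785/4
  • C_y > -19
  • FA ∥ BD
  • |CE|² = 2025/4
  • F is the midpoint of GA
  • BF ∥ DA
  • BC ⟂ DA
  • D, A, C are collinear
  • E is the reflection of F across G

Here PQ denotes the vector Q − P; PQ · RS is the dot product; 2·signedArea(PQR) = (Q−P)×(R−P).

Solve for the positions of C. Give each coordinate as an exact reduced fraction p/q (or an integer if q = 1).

1. C_x = 1  [D, A, C are collinear ∩ BC ⟂ DA]
2. C_y = -18  [D, A, C are collinear ∩ BC ⟂ DA]
   → C = (1, -18)

C = (1, -18)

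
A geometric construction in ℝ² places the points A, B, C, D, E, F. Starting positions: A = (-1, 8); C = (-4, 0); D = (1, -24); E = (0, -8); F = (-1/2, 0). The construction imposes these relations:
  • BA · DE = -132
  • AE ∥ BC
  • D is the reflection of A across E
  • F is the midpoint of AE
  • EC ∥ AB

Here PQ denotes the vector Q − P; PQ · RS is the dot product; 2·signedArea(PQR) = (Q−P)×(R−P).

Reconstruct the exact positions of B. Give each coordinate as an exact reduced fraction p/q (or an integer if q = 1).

1. B_x = -5  [AE ∥ BC ∩ EC ∥ AB]
2. B_y = 16  [AE ∥ BC ∩ EC ∥ AB]
   → B = (-5, 16)

B = (-5, 16)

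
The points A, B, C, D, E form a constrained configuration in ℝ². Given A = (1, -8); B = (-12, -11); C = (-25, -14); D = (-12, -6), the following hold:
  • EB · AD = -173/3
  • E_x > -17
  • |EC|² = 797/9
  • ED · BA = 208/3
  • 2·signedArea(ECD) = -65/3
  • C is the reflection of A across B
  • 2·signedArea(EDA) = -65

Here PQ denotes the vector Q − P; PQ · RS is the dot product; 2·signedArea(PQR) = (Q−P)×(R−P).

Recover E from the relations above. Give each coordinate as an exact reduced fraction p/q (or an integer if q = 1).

E = (-49/3, -31/3)

1. E_x = -49/3  [2·signedArea(EDA) = -65 ∩ 2·signedArea(ECD) = -65/3]
2. E_y = -31/3  [2·signedArea(EDA) = -65 ∩ 2·signedArea(ECD) = -65/3]
   → E = (-49/3, -31/3)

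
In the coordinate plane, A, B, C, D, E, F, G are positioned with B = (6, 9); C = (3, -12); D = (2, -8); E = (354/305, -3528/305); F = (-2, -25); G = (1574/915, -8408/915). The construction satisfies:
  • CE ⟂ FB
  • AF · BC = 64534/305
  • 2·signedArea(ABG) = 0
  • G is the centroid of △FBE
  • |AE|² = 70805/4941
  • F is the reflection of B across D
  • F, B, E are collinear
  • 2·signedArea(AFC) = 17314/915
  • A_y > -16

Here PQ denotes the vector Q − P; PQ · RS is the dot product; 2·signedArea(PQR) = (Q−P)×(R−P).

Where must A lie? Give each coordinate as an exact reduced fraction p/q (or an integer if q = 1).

1. A_x = 806/2745  [2·signedArea(ABG) = 0 ∩ AF · BC = 64534/305]
2. A_y = -41867/2745  [2·signedArea(ABG) = 0 ∩ AF · BC = 64534/305]
   → A = (806/2745, -41867/2745)

A = (806/2745, -41867/2745)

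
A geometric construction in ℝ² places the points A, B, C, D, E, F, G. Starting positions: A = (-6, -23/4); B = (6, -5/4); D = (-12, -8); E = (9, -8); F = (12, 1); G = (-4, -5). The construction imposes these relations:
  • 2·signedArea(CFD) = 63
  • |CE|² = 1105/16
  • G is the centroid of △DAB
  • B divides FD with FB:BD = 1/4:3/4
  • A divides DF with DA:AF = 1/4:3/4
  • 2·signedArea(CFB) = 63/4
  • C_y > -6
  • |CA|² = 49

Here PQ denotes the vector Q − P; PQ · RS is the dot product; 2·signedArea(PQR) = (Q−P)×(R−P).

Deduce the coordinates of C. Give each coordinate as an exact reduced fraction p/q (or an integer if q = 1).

1. C_x = 1  [line 9/4·x + -6·y + -147/4 = 0 ∩ |CA|² = 49]
2. C_y = -23/4  [line 9/4·x + -6·y + -147/4 = 0 ∩ |CA|² = 49]
   → C = (1, -23/4)

C = (1, -23/4)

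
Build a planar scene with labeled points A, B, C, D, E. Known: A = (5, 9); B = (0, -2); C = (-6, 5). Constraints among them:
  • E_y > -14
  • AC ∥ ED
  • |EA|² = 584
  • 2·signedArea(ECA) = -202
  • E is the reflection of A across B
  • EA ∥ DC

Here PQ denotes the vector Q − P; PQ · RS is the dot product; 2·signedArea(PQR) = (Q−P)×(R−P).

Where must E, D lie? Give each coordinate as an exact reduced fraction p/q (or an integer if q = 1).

1. E_x = -5  [E is the reflection of A across B]
2. E_y = -13  [E is the reflection of A across B]
   → E = (-5, -13)
3. D_x = -16  [EA ∥ DC ∩ AC ∥ ED]
4. D_y = -17  [EA ∥ DC ∩ AC ∥ ED]
   → D = (-16, -17)

D = (-16, -17)
E = (-5, -13)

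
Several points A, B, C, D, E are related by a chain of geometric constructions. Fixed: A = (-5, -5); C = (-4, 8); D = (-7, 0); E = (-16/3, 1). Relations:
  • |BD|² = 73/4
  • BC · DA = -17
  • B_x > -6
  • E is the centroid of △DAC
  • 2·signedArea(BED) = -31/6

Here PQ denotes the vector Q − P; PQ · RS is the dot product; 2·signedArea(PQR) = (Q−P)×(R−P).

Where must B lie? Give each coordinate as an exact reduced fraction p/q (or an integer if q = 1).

1. B_x = -11/2  [BC · DA = -17 ∩ 2·signedArea(BED) = -31/6]
2. B_y = 4  [BC · DA = -17 ∩ 2·signedArea(BED) = -31/6]
   → B = (-11/2, 4)

B = (-11/2, 4)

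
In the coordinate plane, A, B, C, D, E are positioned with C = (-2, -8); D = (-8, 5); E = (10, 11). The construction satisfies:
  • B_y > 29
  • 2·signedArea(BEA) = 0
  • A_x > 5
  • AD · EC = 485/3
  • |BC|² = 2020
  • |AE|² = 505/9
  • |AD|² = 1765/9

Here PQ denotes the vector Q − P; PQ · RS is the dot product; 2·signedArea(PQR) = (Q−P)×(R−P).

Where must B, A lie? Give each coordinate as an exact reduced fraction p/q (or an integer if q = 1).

1. A_x = 6  [line 12·x + 19·y + -482/3 = 0 ∩ |AE|² = 505/9]
2. A_y = 14/3  [line 12·x + 19·y + -482/3 = 0 ∩ |AE|² = 505/9]
   → A = (6, 14/3)
3. B_x = 22  [line 19/3·x + -4·y + -58/3 = 0 ∩ |BC|² = 2020]
4. B_y = 30  [line 19/3·x + -4·y + -58/3 = 0 ∩ |BC|² = 2020]
   → B = (22, 30)

A = (6, 14/3)
B = (22, 30)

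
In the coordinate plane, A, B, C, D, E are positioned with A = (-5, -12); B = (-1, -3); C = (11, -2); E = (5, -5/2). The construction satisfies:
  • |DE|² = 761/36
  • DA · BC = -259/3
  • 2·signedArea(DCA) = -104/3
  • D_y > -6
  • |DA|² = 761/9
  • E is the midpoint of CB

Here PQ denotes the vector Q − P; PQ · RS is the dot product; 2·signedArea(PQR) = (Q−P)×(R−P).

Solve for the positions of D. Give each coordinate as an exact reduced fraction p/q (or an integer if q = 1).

1. D_x = 5/3  [2·signedArea(DCA) = -104/3 ∩ DA · BC = -259/3]
2. D_y = -17/3  [2·signedArea(DCA) = -104/3 ∩ DA · BC = -259/3]
   → D = (5/3, -17/3)

D = (5/3, -17/3)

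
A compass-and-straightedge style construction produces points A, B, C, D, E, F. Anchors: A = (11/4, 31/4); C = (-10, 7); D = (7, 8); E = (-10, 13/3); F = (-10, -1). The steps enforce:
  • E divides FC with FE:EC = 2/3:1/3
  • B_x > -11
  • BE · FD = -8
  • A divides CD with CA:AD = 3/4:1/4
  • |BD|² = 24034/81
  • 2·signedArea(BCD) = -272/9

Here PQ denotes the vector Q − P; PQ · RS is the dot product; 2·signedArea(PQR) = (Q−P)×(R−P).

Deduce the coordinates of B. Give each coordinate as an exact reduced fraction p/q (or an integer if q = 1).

B = (-10, 47/9)

1. B_x = -10  [2·signedArea(BCD) = -272/9 ∩ BE · FD = -8]
2. B_y = 47/9  [2·signedArea(BCD) = -272/9 ∩ BE · FD = -8]
   → B = (-10, 47/9)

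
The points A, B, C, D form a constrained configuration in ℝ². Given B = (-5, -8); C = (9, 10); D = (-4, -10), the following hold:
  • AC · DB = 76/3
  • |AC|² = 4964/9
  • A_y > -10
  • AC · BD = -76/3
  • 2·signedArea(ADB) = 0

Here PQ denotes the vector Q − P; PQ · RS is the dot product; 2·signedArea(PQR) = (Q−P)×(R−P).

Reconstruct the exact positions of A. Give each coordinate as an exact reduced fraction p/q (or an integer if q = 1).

A = (-13/3, -28/3)

1. A_x = -13/3  [2·signedArea(ADB) = 0 ∩ AC · BD = -76/3]
2. A_y = -28/3  [2·signedArea(ADB) = 0 ∩ AC · BD = -76/3]
   → A = (-13/3, -28/3)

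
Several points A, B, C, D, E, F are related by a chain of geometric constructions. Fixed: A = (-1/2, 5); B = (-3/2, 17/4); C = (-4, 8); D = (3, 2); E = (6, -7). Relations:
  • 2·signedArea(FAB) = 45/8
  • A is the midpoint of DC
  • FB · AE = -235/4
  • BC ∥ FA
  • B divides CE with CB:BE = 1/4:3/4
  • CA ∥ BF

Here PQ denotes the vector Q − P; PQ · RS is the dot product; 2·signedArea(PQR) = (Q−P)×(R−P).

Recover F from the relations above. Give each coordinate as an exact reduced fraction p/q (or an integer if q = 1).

F = (2, 5/4)

1. F_x = 2  [BC ∥ FA ∩ CA ∥ BF]
2. F_y = 5/4  [BC ∥ FA ∩ CA ∥ BF]
   → F = (2, 5/4)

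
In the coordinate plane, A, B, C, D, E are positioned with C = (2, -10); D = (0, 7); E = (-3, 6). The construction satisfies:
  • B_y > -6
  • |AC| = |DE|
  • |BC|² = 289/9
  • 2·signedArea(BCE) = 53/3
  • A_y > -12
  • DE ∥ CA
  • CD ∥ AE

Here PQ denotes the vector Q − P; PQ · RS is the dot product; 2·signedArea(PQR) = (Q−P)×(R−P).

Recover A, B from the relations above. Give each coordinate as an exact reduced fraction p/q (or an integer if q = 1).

A = (-1, -11)
B = (-2/3, -5)

1. A_x = -1  [CD ∥ AE ∩ DE ∥ CA]
2. A_y = -11  [CD ∥ AE ∩ DE ∥ CA]
   → A = (-1, -11)
3. B_x = -2/3  [line -16·x + -5·y + -107/3 = 0 ∩ |BC|² = 289/9]
4. B_y = -5  [line -16·x + -5·y + -107/3 = 0 ∩ |BC|² = 289/9]
   → B = (-2/3, -5)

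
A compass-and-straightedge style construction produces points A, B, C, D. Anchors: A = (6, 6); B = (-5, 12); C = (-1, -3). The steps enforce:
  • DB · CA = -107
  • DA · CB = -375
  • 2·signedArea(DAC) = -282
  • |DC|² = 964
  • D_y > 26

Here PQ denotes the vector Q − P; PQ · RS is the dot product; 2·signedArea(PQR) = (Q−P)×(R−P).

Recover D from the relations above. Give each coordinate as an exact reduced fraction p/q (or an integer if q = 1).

1. D_x = -9  [DB · CA = -107 ∩ 2·signedArea(DAC) = -282]
2. D_y = 27  [DB · CA = -107 ∩ 2·signedArea(DAC) = -282]
   → D = (-9, 27)

D = (-9, 27)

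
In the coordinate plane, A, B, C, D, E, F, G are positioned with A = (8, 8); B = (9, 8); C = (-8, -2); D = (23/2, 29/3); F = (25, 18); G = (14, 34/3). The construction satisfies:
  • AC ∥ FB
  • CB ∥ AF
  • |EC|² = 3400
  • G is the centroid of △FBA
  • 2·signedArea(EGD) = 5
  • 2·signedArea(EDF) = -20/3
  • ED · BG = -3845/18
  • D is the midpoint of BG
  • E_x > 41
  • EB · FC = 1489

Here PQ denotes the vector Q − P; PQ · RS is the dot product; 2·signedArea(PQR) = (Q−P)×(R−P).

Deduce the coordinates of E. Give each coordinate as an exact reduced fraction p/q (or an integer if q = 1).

1. E_x = 42  [2·signedArea(EGD) = 5 ∩ EB · FC = 1489]
2. E_y = 28  [2·signedArea(EGD) = 5 ∩ EB · FC = 1489]
   → E = (42, 28)

E = (42, 28)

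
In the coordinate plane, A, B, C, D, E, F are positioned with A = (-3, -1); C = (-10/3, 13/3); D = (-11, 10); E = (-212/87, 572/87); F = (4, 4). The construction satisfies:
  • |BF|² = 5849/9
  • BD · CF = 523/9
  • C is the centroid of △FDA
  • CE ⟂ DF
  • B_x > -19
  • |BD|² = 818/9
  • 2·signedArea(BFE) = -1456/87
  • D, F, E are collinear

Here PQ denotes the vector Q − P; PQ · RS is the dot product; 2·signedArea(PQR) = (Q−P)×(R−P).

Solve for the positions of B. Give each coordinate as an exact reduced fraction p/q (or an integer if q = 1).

B = (-56/3, 47/3)

1. B_x = -56/3  [2·signedArea(BFE) = -1456/87 ∩ BD · CF = 523/9]
2. B_y = 47/3  [2·signedArea(BFE) = -1456/87 ∩ BD · CF = 523/9]
   → B = (-56/3, 47/3)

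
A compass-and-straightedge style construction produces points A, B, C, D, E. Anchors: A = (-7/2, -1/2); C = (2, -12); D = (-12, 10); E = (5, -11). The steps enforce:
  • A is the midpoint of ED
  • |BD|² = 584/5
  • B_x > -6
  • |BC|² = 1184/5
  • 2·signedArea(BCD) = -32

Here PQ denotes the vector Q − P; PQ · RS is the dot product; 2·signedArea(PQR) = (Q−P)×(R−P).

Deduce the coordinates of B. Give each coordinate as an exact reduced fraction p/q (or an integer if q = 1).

1. B_x = -26/5  [line -22·x + -14·y + -92 = 0 ∩ |BD|² = 584/5]
2. B_y = 8/5  [line -22·x + -14·y + -92 = 0 ∩ |BD|² = 584/5]
   → B = (-26/5, 8/5)

B = (-26/5, 8/5)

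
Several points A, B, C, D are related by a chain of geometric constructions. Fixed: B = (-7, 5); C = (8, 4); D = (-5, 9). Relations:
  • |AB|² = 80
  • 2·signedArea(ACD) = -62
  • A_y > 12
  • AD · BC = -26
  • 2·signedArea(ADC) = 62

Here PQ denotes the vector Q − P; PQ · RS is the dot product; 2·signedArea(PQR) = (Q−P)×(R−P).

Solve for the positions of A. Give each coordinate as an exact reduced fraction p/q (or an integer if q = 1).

1. A_x = -3  [2·signedArea(ADC) = 62 ∩ AD · BC = -26]
2. A_y = 13  [2·signedArea(ADC) = 62 ∩ AD · BC = -26]
   → A = (-3, 13)

A = (-3, 13)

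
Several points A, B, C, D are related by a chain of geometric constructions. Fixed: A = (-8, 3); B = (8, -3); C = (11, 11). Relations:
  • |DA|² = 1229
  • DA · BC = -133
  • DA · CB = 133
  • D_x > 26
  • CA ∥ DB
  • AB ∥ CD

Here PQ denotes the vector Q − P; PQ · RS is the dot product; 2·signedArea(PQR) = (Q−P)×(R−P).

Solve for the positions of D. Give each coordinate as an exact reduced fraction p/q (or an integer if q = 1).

D = (27, 5)

1. D_x = 27  [CA ∥ DB ∩ AB ∥ CD]
2. D_y = 5  [CA ∥ DB ∩ AB ∥ CD]
   → D = (27, 5)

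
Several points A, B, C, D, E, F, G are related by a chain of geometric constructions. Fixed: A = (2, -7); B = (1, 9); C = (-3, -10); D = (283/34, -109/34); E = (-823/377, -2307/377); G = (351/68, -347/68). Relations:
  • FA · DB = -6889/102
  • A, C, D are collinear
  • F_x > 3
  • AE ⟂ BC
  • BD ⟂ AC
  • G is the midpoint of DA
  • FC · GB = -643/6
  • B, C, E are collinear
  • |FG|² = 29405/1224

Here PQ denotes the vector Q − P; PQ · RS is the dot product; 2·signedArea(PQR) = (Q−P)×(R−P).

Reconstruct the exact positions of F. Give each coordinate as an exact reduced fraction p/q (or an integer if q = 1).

1. F_x = 385/102  [FC · GB = -643/6 ∩ FA · DB = -6889/102]
2. F_y = -41/102  [FC · GB = -643/6 ∩ FA · DB = -6889/102]
   → F = (385/102, -41/102)

F = (385/102, -41/102)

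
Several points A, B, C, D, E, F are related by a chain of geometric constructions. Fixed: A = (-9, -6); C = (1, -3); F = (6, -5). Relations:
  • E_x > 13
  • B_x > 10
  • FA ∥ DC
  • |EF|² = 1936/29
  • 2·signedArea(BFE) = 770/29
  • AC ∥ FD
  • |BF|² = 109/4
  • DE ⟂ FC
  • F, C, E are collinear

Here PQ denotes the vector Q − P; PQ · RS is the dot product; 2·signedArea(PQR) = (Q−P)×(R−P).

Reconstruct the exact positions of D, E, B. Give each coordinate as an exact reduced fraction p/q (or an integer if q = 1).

B = (11, -7/2)
D = (16, -2)
E = (394/29, -233/29)

1. D_x = 16  [FA ∥ DC ∩ AC ∥ FD]
2. D_y = -2  [FA ∥ DC ∩ AC ∥ FD]
   → D = (16, -2)
3. E_x = 394/29  [F, C, E are collinear ∩ DE ⟂ FC]
4. E_y = -233/29  [F, C, E are collinear ∩ DE ⟂ FC]
   → E = (394/29, -233/29)
5. B_x = 11  [line 88/29·x + 220/29·y + -198/29 = 0 ∩ |BF|² = 109/4]
6. B_y = -7/2  [line 88/29·x + 220/29·y + -198/29 = 0 ∩ |BF|² = 109/4]
   → B = (11, -7/2)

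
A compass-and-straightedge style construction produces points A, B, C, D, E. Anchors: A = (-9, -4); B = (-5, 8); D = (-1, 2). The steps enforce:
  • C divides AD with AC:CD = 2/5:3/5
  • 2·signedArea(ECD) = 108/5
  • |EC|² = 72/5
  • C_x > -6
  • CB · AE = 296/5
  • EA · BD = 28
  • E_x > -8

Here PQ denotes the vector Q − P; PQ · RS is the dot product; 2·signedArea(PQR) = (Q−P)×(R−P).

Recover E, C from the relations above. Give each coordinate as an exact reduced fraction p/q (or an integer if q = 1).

C = (-29/5, -8/5)
E = (-7, 2)

1. C_x = -29/5  [C divides AD with AC:CD = 2/5:3/5]
2. C_y = -8/5  [C divides AD with AC:CD = 2/5:3/5]
   → C = (-29/5, -8/5)
3. E_x = -7  [EA · BD = 28 ∩ 2·signedArea(ECD) = 108/5]
4. E_y = 2  [EA · BD = 28 ∩ 2·signedArea(ECD) = 108/5]
   → E = (-7, 2)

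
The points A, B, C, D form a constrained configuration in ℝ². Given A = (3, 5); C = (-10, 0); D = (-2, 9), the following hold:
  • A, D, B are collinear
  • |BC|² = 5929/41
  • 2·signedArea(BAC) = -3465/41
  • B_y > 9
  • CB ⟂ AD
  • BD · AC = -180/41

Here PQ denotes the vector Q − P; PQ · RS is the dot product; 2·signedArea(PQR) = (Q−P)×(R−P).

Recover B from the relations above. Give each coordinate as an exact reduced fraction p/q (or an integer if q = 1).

B = (-102/41, 385/41)

1. B_x = -102/41  [A, D, B are collinear ∩ CB ⟂ AD]
2. B_y = 385/41  [A, D, B are collinear ∩ CB ⟂ AD]
   → B = (-102/41, 385/41)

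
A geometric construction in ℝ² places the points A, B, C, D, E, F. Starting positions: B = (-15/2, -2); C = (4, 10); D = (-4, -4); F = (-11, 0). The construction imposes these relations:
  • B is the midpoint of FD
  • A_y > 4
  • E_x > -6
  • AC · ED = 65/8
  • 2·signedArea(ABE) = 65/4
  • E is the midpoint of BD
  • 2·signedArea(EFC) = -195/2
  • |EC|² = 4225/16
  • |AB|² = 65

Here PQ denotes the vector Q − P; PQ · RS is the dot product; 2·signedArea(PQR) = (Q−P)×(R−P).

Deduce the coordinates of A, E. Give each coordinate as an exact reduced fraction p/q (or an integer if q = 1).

A = (-7/2, 5)
E = (-23/4, -3)

1. E_x = -23/4  [E is the midpoint of BD]
2. E_y = -3  [E is the midpoint of BD]
   → E = (-23/4, -3)
3. A_x = -7/2  [AC · ED = 65/8 ∩ 2·signedArea(ABE) = 65/4]
4. A_y = 5  [AC · ED = 65/8 ∩ 2·signedArea(ABE) = 65/4]
   → A = (-7/2, 5)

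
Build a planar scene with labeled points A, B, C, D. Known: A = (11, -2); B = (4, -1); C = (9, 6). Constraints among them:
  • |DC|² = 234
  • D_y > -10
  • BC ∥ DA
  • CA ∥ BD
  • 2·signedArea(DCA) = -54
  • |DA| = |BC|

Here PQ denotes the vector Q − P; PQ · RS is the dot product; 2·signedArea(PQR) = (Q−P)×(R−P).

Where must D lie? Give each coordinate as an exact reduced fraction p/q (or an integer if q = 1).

1. D_x = 6  [BC ∥ DA ∩ CA ∥ BD]
2. D_y = -9  [BC ∥ DA ∩ CA ∥ BD]
   → D = (6, -9)

D = (6, -9)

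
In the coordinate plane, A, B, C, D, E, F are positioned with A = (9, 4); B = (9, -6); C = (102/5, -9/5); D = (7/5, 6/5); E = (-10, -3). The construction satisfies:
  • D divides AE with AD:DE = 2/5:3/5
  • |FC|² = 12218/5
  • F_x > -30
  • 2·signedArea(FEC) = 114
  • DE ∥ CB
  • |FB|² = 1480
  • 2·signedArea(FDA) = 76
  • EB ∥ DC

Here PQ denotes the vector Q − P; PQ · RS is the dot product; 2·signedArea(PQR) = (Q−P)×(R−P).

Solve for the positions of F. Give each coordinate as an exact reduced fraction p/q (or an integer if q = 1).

1. F_x = -29  [2·signedArea(FDA) = 76 ∩ 2·signedArea(FEC) = 114]
2. F_y = 0  [2·signedArea(FDA) = 76 ∩ 2·signedArea(FEC) = 114]
   → F = (-29, 0)

F = (-29, 0)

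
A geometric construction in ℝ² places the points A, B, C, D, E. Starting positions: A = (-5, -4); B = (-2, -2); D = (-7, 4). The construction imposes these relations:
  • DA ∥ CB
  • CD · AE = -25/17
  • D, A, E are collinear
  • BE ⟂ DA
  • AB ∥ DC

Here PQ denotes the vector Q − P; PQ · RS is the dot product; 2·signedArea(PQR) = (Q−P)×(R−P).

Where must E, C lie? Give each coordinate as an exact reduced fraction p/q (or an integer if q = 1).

1. E_x = -90/17  [D, A, E are collinear ∩ BE ⟂ DA]
2. E_y = -48/17  [D, A, E are collinear ∩ BE ⟂ DA]
   → E = (-90/17, -48/17)
3. C_x = -4  [DA ∥ CB ∩ AB ∥ DC]
4. C_y = 6  [DA ∥ CB ∩ AB ∥ DC]
   → C = (-4, 6)

C = (-4, 6)
E = (-90/17, -48/17)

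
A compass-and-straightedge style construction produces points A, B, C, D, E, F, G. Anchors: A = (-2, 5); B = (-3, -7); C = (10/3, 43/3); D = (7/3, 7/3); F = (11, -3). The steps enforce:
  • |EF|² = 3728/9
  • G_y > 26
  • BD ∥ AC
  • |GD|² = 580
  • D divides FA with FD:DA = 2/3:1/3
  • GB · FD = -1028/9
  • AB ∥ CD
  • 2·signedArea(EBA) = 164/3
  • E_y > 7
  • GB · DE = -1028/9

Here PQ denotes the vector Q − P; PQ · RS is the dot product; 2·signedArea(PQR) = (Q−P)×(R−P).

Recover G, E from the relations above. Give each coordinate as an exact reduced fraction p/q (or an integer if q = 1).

E = (-19/3, 23/3)
G = (13/3, 79/3)

1. G_x = 13/3  [line 26/3·x + -16/3·y + 926/9 = 0 ∩ |GD|² = 580]
2. G_y = 79/3  [line 26/3·x + -16/3·y + 926/9 = 0 ∩ |GD|² = 580]
   → G = (13/3, 79/3)
3. E_x = -19/3  [GB · DE = -1028/9 ∩ 2·signedArea(EBA) = 164/3]
4. E_y = 23/3  [GB · DE = -1028/9 ∩ 2·signedArea(EBA) = 164/3]
   → E = (-19/3, 23/3)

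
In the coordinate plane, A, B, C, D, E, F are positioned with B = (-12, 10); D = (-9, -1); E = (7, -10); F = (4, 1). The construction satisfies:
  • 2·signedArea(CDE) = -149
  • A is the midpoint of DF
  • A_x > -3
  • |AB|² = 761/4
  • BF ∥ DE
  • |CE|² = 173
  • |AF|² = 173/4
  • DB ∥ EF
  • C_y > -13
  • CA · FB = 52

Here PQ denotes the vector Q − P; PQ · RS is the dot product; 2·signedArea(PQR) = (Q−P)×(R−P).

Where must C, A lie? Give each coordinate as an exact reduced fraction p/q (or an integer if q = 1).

A = (-5/2, 0)
C = (-6, -12)

1. C_x = -6  [line 9·x + 16·y + 246 = 0 ∩ |CE|² = 173]
2. C_y = -12  [line 9·x + 16·y + 246 = 0 ∩ |CE|² = 173]
   → C = (-6, -12)
3. A_x = -5/2  [A is the midpoint of DF]
4. A_y = 0  [A is the midpoint of DF]
   → A = (-5/2, 0)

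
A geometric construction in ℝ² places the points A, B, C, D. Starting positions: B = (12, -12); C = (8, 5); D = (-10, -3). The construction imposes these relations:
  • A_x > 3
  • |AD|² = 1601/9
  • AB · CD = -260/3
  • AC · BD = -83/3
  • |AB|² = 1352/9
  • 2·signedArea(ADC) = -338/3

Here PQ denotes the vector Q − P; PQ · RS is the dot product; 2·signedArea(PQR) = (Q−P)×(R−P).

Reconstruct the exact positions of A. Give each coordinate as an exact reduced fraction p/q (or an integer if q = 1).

1. A_x = 10/3  [AB · CD = -260/3 ∩ 2·signedArea(ADC) = -338/3]
2. A_y = -10/3  [AB · CD = -260/3 ∩ 2·signedArea(ADC) = -338/3]
   → A = (10/3, -10/3)

A = (10/3, -10/3)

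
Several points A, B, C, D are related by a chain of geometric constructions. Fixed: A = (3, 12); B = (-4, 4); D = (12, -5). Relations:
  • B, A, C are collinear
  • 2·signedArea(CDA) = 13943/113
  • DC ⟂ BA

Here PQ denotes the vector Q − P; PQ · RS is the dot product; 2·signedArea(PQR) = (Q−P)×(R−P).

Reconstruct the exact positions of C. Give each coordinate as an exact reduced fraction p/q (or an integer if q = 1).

1. C_x = -172/113  [B, A, C are collinear ∩ DC ⟂ BA]
2. C_y = 772/113  [B, A, C are collinear ∩ DC ⟂ BA]
   → C = (-172/113, 772/113)

C = (-172/113, 772/113)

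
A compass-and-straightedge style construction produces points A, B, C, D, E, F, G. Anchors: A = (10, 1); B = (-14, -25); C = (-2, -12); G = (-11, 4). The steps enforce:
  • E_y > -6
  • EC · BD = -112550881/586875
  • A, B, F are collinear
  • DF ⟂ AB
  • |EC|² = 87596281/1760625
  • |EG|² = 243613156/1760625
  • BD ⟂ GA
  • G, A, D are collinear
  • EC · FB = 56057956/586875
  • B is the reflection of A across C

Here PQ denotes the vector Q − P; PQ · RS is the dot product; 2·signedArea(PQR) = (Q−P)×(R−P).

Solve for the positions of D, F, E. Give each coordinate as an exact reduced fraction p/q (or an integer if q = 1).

1. D_x = -247/25  [G, A, D are collinear ∩ BD ⟂ GA]
2. D_y = 96/25  [G, A, D are collinear ∩ BD ⟂ GA]
   → D = (-247/25, 96/25)
3. F_x = 17758/7825  [A, B, F are collinear ∩ DF ⟂ AB]
4. F_y = -57708/7825  [A, B, F are collinear ∩ DF ⟂ AB]
   → F = (17758/7825, -57708/7825)
5. E_x = -27989/7825  [EC · BD = -112550881/586875 ∩ EC · FB = 56057956/586875]
6. E_y = -120308/23475  [EC · BD = -112550881/586875 ∩ EC · FB = 56057956/586875]
   → E = (-27989/7825, -120308/23475)

D = (-247/25, 96/25)
E = (-27989/7825, -120308/23475)
F = (17758/7825, -57708/7825)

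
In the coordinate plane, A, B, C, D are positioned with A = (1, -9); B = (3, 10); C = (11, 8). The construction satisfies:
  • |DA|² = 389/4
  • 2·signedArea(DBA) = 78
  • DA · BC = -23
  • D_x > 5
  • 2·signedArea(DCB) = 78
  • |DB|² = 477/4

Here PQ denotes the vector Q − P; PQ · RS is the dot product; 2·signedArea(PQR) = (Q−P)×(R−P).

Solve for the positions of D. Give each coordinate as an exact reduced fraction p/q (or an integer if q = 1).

D = (6, -1/2)

1. D_x = 6  [2·signedArea(DCB) = 78 ∩ DA · BC = -23]
2. D_y = -1/2  [2·signedArea(DCB) = 78 ∩ DA · BC = -23]
   → D = (6, -1/2)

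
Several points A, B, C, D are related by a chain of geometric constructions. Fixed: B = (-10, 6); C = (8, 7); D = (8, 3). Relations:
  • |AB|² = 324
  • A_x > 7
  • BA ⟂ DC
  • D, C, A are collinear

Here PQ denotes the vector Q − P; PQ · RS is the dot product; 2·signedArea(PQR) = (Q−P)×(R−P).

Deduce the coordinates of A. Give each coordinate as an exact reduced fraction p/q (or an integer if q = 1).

A = (8, 6)

1. A_x = 8  [D, C, A are collinear ∩ BA ⟂ DC]
2. A_y = 6  [D, C, A are collinear ∩ BA ⟂ DC]
   → A = (8, 6)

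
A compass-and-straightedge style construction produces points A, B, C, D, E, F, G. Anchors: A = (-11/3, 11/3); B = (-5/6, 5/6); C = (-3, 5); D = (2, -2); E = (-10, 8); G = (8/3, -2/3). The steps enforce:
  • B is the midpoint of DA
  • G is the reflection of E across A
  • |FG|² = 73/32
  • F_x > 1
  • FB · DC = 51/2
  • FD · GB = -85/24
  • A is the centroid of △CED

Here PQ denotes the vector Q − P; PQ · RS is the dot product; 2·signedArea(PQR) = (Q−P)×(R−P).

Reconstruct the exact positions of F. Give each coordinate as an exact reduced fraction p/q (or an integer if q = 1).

1. F_x = 31/24  [FB · DC = 51/2 ∩ FD · GB = -85/24]
2. F_y = -31/24  [FB · DC = 51/2 ∩ FD · GB = -85/24]
   → F = (31/24, -31/24)

F = (31/24, -31/24)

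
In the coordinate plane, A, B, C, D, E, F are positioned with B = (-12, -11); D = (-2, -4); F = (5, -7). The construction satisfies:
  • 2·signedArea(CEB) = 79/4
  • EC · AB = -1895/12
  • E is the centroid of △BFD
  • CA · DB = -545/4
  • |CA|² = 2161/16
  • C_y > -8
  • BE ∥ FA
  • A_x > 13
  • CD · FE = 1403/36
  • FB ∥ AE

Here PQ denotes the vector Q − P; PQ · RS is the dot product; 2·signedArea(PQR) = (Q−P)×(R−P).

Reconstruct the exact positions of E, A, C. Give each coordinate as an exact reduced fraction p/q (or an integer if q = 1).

A = (14, -10/3)
C = (3, -85/12)
E = (-3, -22/3)

1. E_x = -3  [E is the centroid of △BFD]
2. E_y = -22/3  [E is the centroid of △BFD]
   → E = (-3, -22/3)
3. A_x = 14  [FB ∥ AE ∩ BE ∥ FA]
4. A_y = -10/3  [FB ∥ AE ∩ BE ∥ FA]
   → A = (14, -10/3)
5. C_x = 3  [2·signedArea(CEB) = 79/4 ∩ CA · DB = -545/4]
6. C_y = -85/12  [2·signedArea(CEB) = 79/4 ∩ CA · DB = -545/4]
   → C = (3, -85/12)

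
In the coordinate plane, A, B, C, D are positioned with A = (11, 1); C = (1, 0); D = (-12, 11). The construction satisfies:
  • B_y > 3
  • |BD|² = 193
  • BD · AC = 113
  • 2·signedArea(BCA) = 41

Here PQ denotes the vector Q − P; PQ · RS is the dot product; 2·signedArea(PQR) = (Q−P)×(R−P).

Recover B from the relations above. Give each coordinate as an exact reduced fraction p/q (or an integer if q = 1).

B = (0, 4)

1. B_x = 0  [BD · AC = 113 ∩ 2·signedArea(BCA) = 41]
2. B_y = 4  [BD · AC = 113 ∩ 2·signedArea(BCA) = 41]
   → B = (0, 4)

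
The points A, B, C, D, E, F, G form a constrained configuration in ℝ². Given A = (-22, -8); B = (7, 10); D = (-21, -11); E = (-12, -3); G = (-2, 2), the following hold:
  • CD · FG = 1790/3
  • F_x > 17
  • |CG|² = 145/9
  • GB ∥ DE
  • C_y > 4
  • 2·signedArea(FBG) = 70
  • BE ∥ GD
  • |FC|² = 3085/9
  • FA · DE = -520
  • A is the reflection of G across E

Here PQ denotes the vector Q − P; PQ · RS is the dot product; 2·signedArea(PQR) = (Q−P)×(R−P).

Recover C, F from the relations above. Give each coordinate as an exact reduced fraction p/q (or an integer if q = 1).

1. F_x = 18  [2·signedArea(FBG) = 70 ∩ FA · DE = -520]
2. F_y = 12  [2·signedArea(FBG) = 70 ∩ FA · DE = -520]
   → F = (18, 12)
3. C_x = 1  [line 20·x + 10·y + -200/3 = 0 ∩ |CG|² = 145/9]
4. C_y = 14/3  [line 20·x + 10·y + -200/3 = 0 ∩ |CG|² = 145/9]
   → C = (1, 14/3)

C = (1, 14/3)
F = (18, 12)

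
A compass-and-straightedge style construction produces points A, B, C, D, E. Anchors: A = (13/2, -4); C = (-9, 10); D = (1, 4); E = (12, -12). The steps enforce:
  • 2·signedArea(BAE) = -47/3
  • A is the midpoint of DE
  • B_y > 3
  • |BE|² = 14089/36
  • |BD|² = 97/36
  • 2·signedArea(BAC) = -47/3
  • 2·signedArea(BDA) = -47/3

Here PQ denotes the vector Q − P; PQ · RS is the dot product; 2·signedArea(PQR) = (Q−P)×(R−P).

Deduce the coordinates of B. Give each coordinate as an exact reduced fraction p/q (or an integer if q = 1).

B = (-1/2, 10/3)

1. B_x = -1/2  [2·signedArea(BDA) = -47/3 ∩ 2·signedArea(BAC) = -47/3]
2. B_y = 10/3  [2·signedArea(BDA) = -47/3 ∩ 2·signedArea(BAC) = -47/3]
   → B = (-1/2, 10/3)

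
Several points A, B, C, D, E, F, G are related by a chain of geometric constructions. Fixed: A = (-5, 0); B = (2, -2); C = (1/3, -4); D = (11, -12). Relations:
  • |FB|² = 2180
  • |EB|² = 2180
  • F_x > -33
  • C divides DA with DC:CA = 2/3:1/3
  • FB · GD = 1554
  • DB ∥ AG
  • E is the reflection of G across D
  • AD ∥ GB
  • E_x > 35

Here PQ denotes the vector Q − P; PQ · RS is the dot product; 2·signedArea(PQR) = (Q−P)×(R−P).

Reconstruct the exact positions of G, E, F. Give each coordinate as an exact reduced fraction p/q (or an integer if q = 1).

E = (36, -34)
F = (-32, 30)
G = (-14, 10)

1. G_x = -14  [AD ∥ GB ∩ DB ∥ AG]
2. G_y = 10  [AD ∥ GB ∩ DB ∥ AG]
   → G = (-14, 10)
3. E_x = 36  [E is the reflection of G across D]
4. E_y = -34  [E is the reflection of G across D]
   → E = (36, -34)
5. F_x = -32  [line -25·x + 22·y + -1460 = 0 ∩ |FB|² = 2180]
6. F_y = 30  [line -25·x + 22·y + -1460 = 0 ∩ |FB|² = 2180]
   → F = (-32, 30)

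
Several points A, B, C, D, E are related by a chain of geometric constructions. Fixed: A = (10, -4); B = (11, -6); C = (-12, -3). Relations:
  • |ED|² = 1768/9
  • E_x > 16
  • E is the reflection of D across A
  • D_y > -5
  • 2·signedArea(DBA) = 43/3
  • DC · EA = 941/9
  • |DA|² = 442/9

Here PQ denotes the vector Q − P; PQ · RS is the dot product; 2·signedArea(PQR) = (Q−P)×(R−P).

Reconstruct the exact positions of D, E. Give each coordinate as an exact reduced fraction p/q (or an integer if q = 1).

1. D_x = 3  [line -2·x + -1·y + 5/3 = 0 ∩ |DA|² = 442/9]
2. D_y = -13/3  [line -2·x + -1·y + 5/3 = 0 ∩ |DA|² = 442/9]
   → D = (3, -13/3)
3. E_x = 17  [DC · EA = 941/9 ∩ E is the reflection of D across A]
4. E_y = -11/3  [DC · EA = 941/9 ∩ E is the reflection of D across A]
   → E = (17, -11/3)

D = (3, -13/3)
E = (17, -11/3)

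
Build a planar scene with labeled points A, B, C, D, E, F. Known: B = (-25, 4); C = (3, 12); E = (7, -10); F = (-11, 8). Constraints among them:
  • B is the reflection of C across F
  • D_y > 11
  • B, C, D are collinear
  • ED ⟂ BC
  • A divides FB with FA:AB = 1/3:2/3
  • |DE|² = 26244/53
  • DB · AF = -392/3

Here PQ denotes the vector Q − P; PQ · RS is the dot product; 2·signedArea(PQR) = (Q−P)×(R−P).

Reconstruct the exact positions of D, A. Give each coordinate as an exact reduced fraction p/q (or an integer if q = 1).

A = (-47/3, 20/3)
D = (47/53, 604/53)

1. D_x = 47/53  [B, C, D are collinear ∩ ED ⟂ BC]
2. D_y = 604/53  [B, C, D are collinear ∩ ED ⟂ BC]
   → D = (47/53, 604/53)
3. A_x = -47/3  [A divides FB with FA:AB = 1/3:2/3]
4. A_y = 20/3  [A divides FB with FA:AB = 1/3:2/3]
   → A = (-47/3, 20/3)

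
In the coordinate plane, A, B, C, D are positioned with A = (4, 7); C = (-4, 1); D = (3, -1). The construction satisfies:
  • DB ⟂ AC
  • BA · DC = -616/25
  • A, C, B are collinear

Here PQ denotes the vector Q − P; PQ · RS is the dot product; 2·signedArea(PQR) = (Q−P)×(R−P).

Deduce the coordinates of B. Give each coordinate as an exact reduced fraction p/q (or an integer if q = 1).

B = (-12/25, 91/25)

1. B_x = -12/25  [A, C, B are collinear ∩ DB ⟂ AC]
2. B_y = 91/25  [A, C, B are collinear ∩ DB ⟂ AC]
   → B = (-12/25, 91/25)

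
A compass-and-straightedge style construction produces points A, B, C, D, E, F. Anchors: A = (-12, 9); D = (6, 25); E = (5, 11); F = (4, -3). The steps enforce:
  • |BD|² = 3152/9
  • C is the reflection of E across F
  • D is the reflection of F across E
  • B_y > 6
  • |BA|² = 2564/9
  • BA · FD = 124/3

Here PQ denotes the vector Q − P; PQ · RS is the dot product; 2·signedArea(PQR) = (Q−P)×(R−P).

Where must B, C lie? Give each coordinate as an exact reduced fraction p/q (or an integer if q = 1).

1. B_x = 14/3  [line -2·x + -28·y + 560/3 = 0 ∩ |BD|² = 3152/9]
2. B_y = 19/3  [line -2·x + -28·y + 560/3 = 0 ∩ |BD|² = 3152/9]
   → B = (14/3, 19/3)
3. C_x = 3  [C is the reflection of E across F]
4. C_y = -17  [C is the reflection of E across F]
   → C = (3, -17)

B = (14/3, 19/3)
C = (3, -17)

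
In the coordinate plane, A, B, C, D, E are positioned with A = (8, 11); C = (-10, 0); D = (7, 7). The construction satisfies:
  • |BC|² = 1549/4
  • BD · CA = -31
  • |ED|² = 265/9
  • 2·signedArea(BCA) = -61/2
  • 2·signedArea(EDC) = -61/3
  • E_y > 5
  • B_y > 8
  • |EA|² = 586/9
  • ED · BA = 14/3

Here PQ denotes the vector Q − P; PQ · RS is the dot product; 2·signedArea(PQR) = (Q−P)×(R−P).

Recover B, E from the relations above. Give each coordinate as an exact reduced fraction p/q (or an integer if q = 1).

1. B_x = 15/2  [2·signedArea(BCA) = -61/2 ∩ BD · CA = -31]
2. B_y = 9  [2·signedArea(BCA) = -61/2 ∩ BD · CA = -31]
   → B = (15/2, 9)
3. E_x = 5/3  [ED · BA = 14/3 ∩ 2·signedArea(EDC) = -61/3]
4. E_y = 6  [ED · BA = 14/3 ∩ 2·signedArea(EDC) = -61/3]
   → E = (5/3, 6)

B = (15/2, 9)
E = (5/3, 6)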